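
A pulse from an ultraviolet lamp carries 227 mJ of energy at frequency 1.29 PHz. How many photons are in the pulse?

Per-photon energy: E = 8.548e-19 J (from frequency = 1.29 PHz).
N = E_total / E_photon = 0.227 J / 8.548e-19 J = 2.66e17.

2.66e17 photons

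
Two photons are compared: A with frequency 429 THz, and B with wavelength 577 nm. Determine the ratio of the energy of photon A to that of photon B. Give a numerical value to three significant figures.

0.826

E_A = 2.843e-19 J (from frequency = 429 THz, via E = hf).
E_B = 3.443e-19 J (from wavelength = 577 nm, via E = hc/λ).
Ratio = 2.843e-19 / 3.443e-19 = 0.826.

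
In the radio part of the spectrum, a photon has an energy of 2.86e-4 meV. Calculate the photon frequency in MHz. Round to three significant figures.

(h = 6.62607015e-34 J·s, 1 eV = 1.602176634e-19 J.)
First convert: E = 2.86e-4 meV = 4.5822e-26 J.
Apply f = E/h: f = 6.915e7 Hz.
Converting to MHz: f = 69.15 MHz ≈ 69.2 MHz.

69.2 MHz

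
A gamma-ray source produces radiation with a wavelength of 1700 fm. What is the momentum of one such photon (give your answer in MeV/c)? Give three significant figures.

0.729 MeV/c

Use h = 6.62607015 × 10^-34 J·s, c = 2.99792458 × 10^8 m/s, 1 eV = 1.602176634 × 10^-19 J.
First convert: λ = 1700 fm = 1.7 × 10^-12 m.
The photon relation is p = h/λ, giving p = 3.898 × 10^-22 kg·m/s.
Converting to MeV/c: p = 0.7293 MeV/c ≈ 0.729 MeV/c.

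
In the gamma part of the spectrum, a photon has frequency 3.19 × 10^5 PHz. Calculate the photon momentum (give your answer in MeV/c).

Convert to SI: f = 3.19 × 10^5 PHz = 3.19 × 10^20 Hz.
Apply p = hf/c: p = 7.051 × 10^-22 kg·m/s.
Converting to MeV/c: p = 1.319 MeV/c ≈ 1.32 MeV/c.

1.32 MeV/c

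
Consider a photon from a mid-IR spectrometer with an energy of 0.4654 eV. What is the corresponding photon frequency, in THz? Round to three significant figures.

113 THz

Take h = 6.62607015e-34 J·s, 1 eV = 1.602176634e-19 J.
First convert: E = 0.4654 eV = 7.4565e-20 J.
The photon relation is f = E/h, giving f = 1.125e14 Hz.
Converting to THz: f = 112.5 THz ≈ 113 THz.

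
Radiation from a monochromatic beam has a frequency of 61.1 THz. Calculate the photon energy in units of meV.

253 meV

In SI units: f = 61.1 THz = 6.11e13 Hz.
For a photon E = hf, so E = 4.049e-20 J.
Converting to meV: E = 252.7 meV ≈ 253 meV.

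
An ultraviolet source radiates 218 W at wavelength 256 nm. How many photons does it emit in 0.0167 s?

4.69e18 photons

Total energy: E_total = P·t = 218 × 0.0167 = 3.641 J.
Per-photon energy: E = 7.760e-19 J.
N = E_total / E_photon = 4.69e18.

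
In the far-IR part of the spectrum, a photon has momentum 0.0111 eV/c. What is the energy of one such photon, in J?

First convert: p = 0.0111 eV/c = 5.9322 × 10^-30 kg·m/s.
The photon relation is E = pc, giving E = 1.778 × 10^-21 J.
So E ≈ 1.78 × 10^-21 J.

1.78 × 10^-21 J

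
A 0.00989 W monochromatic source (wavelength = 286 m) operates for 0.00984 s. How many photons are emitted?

1.40e23 photons

Total energy: E_total = P·t = 0.00989 × 0.00984 = 9.732e-5 J.
Per-photon energy: E = 6.946e-28 J.
N = E_total / E_photon = 1.40e23.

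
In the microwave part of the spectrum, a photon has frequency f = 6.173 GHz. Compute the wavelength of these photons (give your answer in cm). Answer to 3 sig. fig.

4.86 cm

(c = 2.99792458 × 10^8 m/s.)
First convert: f = 6.173 GHz = 6.173 × 10^9 Hz.
For a photon λ = c/f, so λ = 0.04857 m.
Converting to cm: λ = 4.857 cm ≈ 4.86 cm.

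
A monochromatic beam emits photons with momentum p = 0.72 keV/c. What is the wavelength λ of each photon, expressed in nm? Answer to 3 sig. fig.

1.72 nm

Use h = 6.62607015e-34 J·s, c = 2.99792458e8 m/s, 1 eV = 1.602176634e-19 J.
In SI units: p = 0.72 keV/c = 3.8479e-25 kg·m/s.
Since λ = h/p for a photon, λ = 1.722e-9 m.
Converting to nm: λ = 1.722 nm ≈ 1.72 nm.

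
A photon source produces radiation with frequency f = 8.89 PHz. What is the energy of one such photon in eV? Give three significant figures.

36.8 eV

Use h = 6.62607015e-34 J·s, 1 eV = 1.602176634e-19 J.
Convert to SI: f = 8.89 PHz = 8.89e15 Hz.
The photon relation is E = hf, giving E = 5.891e-18 J.
Converting to eV: E = 36.77 eV ≈ 36.8 eV.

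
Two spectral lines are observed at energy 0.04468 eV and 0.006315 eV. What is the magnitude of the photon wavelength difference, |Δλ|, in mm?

0.169 mm

Using λ = hc/E: λ₁ = 2.7749e-5 m, λ₂ = 1.9633e-4 m.
|Δλ| = |2.7749e-5 − 1.9633e-4| = 1.69e-4 m = 0.169 mm.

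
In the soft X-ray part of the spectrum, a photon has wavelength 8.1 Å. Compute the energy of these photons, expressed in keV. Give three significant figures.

(h = 6.62607015 × 10^-34 J·s, c = 2.99792458 × 10^8 m/s, 1 eV = 1.602176634 × 10^-19 J.)
First convert: λ = 8.1 Å = 8.1 × 10^-10 m.
Apply E = hc/λ: E = 2.452 × 10^-16 J.
Converting to keV: E = 1.531 keV ≈ 1.53 keV.

1.53 keV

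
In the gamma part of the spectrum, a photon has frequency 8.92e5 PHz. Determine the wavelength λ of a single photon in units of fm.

Use c = 2.99792458e8 m/s.
In SI units: f = 8.92e5 PHz = 8.92e20 Hz.
Apply λ = c/f: λ = 3.361e-13 m.
Converting to fm: λ = 336.1 fm ≈ 336 fm.

336 fm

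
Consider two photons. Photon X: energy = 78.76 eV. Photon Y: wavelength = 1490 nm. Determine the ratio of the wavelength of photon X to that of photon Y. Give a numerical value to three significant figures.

0.0106

λ_X = 1.574 × 10^-8 m (from energy = 78.76 eV, via λ = hc/E).
λ_Y = 1.490 × 10^-6 m (from wavelength = 1490 nm, via λ given directly).
Ratio = 1.574 × 10^-8 / 1.490 × 10^-6 = 0.0106.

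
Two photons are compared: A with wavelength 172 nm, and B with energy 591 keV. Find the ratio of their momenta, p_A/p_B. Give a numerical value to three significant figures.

p_A = 3.852e-27 kg·m/s (from wavelength = 172 nm, via p = h/λ).
p_B = 3.158e-22 kg·m/s (from energy = 591 keV, via p = E/c).
Ratio = 3.852e-27 / 3.158e-22 = 1.22e-5.

1.22e-5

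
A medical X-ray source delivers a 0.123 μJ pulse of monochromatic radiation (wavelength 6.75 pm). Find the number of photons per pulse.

Per-photon energy: E = 2.943e-14 J (from wavelength = 6.75 pm).
N = E_total / E_photon = 1.23e-7 J / 2.943e-14 J = 4.18e6.

4.18e6 photons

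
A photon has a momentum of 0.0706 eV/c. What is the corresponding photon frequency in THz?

Convert to SI: p = 0.0706 eV/c = 3.7731e-29 kg·m/s.
Apply f = pc/h: f = 1.707e13 Hz.
Converting to THz: f = 17.07 THz ≈ 17.1 THz.

17.1 THz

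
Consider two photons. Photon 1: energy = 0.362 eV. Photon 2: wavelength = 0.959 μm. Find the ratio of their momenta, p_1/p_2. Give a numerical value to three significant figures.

0.280

p_1 = 1.935·10^-28 kg·m/s (from energy = 0.362 eV, via p = E/c).
p_2 = 6.909·10^-28 kg·m/s (from wavelength = 0.959 μm, via p = h/λ).
Ratio = 1.935·10^-28 / 6.909·10^-28 = 0.280.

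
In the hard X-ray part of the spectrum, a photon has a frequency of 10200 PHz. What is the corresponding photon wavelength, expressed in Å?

Take c = 2.99792458 × 10^8 m/s.
In SI units: f = 10200 PHz = 1.02 × 10^19 Hz.
For a photon λ = c/f, so λ = 2.939 × 10^-11 m.
Converting to Å: λ = 0.2939 Å ≈ 0.294 Å.

0.294 Å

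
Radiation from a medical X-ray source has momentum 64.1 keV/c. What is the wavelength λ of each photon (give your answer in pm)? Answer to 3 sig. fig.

(h = 6.62607015e-34 J·s, c = 2.99792458e8 m/s, 1 eV = 1.602176634e-19 J.)
First convert: p = 64.1 keV/c = 3.4257e-23 kg·m/s.
For a photon λ = h/p, so λ = 1.934e-11 m.
Converting to pm: λ = 19.34 pm ≈ 19.3 pm.

19.3 pm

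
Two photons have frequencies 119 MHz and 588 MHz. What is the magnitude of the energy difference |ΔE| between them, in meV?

Using E = hf: E₁ = 7.885 × 10^-26 J, E₂ = 3.896 × 10^-25 J.
|ΔE| = |7.885 × 10^-26 − 3.896 × 10^-25| = 3.11 × 10^-25 J = 1.94 × 10^-3 meV.

1.94 × 10^-3 meV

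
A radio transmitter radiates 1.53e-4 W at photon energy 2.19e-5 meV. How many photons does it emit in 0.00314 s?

Total energy: E_total = P·t = 1.53e-4 × 0.00314 = 4.804e-7 J.
Per-photon energy: E = 3.509e-27 J.
N = E_total / E_photon = 1.37e20.

1.37e20 photons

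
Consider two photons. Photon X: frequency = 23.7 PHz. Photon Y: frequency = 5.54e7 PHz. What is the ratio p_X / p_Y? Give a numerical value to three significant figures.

p_X = 5.238e-26 kg·m/s (from frequency = 23.7 PHz, via p = hf/c).
p_Y = 1.224e-19 kg·m/s (from frequency = 5.54e7 PHz, via p = hf/c).
Ratio = 5.238e-26 / 1.224e-19 = 4.28e-7.

4.28e-7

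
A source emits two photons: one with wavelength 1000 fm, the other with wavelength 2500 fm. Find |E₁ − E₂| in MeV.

0.744 MeV

Using E = hc/λ: E₁ = 1.986e-13 J, E₂ = 7.946e-14 J.
|ΔE| = |1.986e-13 − 7.946e-14| = 1.19e-13 J = 0.744 MeV.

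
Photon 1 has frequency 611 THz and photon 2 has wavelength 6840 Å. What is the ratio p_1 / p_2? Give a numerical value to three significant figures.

p_1 = 1.350 × 10^-27 kg·m/s (from frequency = 611 THz, via p = hf/c).
p_2 = 9.687 × 10^-28 kg·m/s (from wavelength = 6840 Å, via p = h/λ).
Ratio = 1.350 × 10^-27 / 9.687 × 10^-28 = 1.39.

1.39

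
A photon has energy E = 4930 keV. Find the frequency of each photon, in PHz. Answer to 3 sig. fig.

1.19 × 10^6 PHz

In SI units: E = 4930 keV = 7.8987 × 10^-13 J.
Apply f = E/h: f = 1.192 × 10^21 Hz.
Converting to PHz: f = 1.192 × 10^6 PHz ≈ 1.19 × 10^6 PHz.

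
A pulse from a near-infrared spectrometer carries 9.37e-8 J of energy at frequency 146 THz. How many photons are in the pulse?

Per-photon energy: E = 9.674e-20 J (from frequency = 146 THz).
N = E_total / E_photon = 9.37e-8 J / 9.674e-20 J = 9.69e11.

9.69e11 photons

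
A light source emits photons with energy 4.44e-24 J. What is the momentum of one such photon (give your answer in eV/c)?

2.77e-5 eV/c

For a photon p = E/c, so p = 1.481e-32 kg·m/s.
Converting to eV/c: p = 2.771e-5 eV/c ≈ 2.77e-5 eV/c.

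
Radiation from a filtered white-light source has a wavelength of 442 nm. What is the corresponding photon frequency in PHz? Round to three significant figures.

(c = 2.99792458 × 10^8 m/s.)
In SI units: λ = 442 nm = 4.42 × 10^-7 m.
The photon relation is f = c/λ, giving f = 6.783 × 10^14 Hz.
Converting to PHz: f = 0.6783 PHz ≈ 0.678 PHz.

0.678 PHz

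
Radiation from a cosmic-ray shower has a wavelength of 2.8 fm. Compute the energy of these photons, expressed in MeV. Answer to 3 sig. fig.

In SI units: λ = 2.8 fm = 2.8 × 10^-15 m.
The photon relation is E = hc/λ, giving E = 7.094 × 10^-11 J.
Converting to MeV: E = 442.8 MeV ≈ 443 MeV.

443 MeV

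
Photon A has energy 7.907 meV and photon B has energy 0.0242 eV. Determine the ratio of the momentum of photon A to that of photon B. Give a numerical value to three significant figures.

p_A = 4.226e-30 kg·m/s (from energy = 7.907 meV, via p = E/c).
p_B = 1.293e-29 kg·m/s (from energy = 0.0242 eV, via p = E/c).
Ratio = 4.226e-30 / 1.293e-29 = 0.327.

0.327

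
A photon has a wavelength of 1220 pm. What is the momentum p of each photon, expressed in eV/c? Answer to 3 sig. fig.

1020 eV/c

(h = 6.62607015 × 10^-34 J·s, c = 2.99792458 × 10^8 m/s, 1 eV = 1.602176634 × 10^-19 J.)
First convert: λ = 1220 pm = 1.22 × 10^-9 m.
For a photon p = h/λ, so p = 5.431 × 10^-25 kg·m/s.
Converting to eV/c: p = 1016 eV/c ≈ 1020 eV/c.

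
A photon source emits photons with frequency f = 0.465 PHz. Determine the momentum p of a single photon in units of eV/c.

1.92 eV/c

Use h = 6.62607015e-34 J·s, c = 2.99792458e8 m/s, 1 eV = 1.602176634e-19 J.
First convert: f = 0.465 PHz = 4.65e14 Hz.
For a photon p = hf/c, so p = 1.028e-27 kg·m/s.
Converting to eV/c: p = 1.923 eV/c ≈ 1.92 eV/c.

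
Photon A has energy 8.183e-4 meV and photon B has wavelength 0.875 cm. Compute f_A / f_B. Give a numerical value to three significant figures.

f_A = 1.979e8 Hz (from energy = 8.183e-4 meV, via f = E/h).
f_B = 3.426e10 Hz (from wavelength = 0.875 cm, via f = c/λ).
Ratio = 1.979e8 / 3.426e10 = 5.78e-3.

5.78e-3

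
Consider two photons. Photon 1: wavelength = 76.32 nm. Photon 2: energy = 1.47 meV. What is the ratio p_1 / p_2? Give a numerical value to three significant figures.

p_1 = 8.682·10^-27 kg·m/s (from wavelength = 76.32 nm, via p = h/λ).
p_2 = 7.856·10^-31 kg·m/s (from energy = 1.47 meV, via p = E/c).
Ratio = 8.682·10^-27 / 7.856·10^-31 = 1.11·10^4.

1.11·10^4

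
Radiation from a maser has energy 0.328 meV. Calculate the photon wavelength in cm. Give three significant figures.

Take h = 6.62607015e-34 J·s, c = 2.99792458e8 m/s, 1 eV = 1.602176634e-19 J.
In SI units: E = 0.328 meV = 5.2551e-23 J.
Apply λ = hc/E: λ = 0.003780 m.
Converting to cm: λ = 0.3780 cm ≈ 0.378 cm.

0.378 cm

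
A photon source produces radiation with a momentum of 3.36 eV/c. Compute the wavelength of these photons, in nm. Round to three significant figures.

369 nm

(h = 6.62607015e-34 J·s, c = 2.99792458e8 m/s, 1 eV = 1.602176634e-19 J.)
Convert to SI: p = 3.36 eV/c = 1.7957e-27 kg·m/s.
Apply λ = h/p: λ = 3.690e-7 m.
Converting to nm: λ = 369.0 nm ≈ 369 nm.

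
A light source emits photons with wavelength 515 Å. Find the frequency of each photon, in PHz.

5.82 PHz

Convert to SI: λ = 515 Å = 5.15e-8 m.
For a photon f = c/λ, so f = 5.821e15 Hz.
Converting to PHz: f = 5.821 PHz ≈ 5.82 PHz.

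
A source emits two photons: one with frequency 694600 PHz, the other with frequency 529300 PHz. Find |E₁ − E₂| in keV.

Using E = hf: E₁ = 4.6025 × 10^-13 J, E₂ = 3.5072 × 10^-13 J.
|ΔE| = |4.6025 × 10^-13 − 3.5072 × 10^-13| = 1.10 × 10^-13 J = 684 keV.

684 keV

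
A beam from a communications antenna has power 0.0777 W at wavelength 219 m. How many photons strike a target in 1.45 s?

1.24 × 10^26 photons

Total energy: E_total = P·t = 0.0777 × 1.45 = 0.1127 J.
Per-photon energy: E = 9.071 × 10^-28 J.
N = E_total / E_photon = 1.24 × 10^26.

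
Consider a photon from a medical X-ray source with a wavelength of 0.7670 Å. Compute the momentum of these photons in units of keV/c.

Take h = 6.62607015e-34 J·s, c = 2.99792458e8 m/s, 1 eV = 1.602176634e-19 J.
In SI units: λ = 0.7670 Å = 7.670e-11 m.
Since p = h/λ for a photon, p = 8.639e-24 kg·m/s.
Converting to keV/c: p = 16.16 keV/c ≈ 16.2 keV/c.

16.2 keV/c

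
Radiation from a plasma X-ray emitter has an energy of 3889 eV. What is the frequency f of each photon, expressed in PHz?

First convert: E = 3889 eV = 6.2309·10^-16 J.
Apply f = E/h: f = 9.404·10^17 Hz.
Converting to PHz: f = 940.4 PHz ≈ 940 PHz.

940 PHz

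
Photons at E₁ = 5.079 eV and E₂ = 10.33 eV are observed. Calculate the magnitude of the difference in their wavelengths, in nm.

Using λ = hc/E: λ₁ = 2.4411e-7 m, λ₂ = 1.2002e-7 m.
|Δλ| = |2.4411e-7 − 1.2002e-7| = 1.24e-7 m = 124 nm.

124 nm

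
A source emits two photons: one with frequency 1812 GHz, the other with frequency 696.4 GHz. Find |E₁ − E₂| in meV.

4.61 meV

Using E = hf: E₁ = 1.2006 × 10^-21 J, E₂ = 4.6144 × 10^-22 J.
|ΔE| = |1.2006 × 10^-21 − 4.6144 × 10^-22| = 7.39 × 10^-22 J = 4.61 meV.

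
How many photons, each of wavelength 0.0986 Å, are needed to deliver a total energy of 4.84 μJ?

Per-photon energy: E = 2.015 × 10^-14 J (from wavelength = 0.0986 Å).
N = E_total / E_photon = 4.84 × 10^-6 J / 2.015 × 10^-14 J = 2.40 × 10^8.

2.40 × 10^8 photons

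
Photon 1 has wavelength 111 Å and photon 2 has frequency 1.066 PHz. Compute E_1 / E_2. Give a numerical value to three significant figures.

25.3

E_1 = 1.790 × 10^-17 J (from wavelength = 111 Å, via E = hc/λ).
E_2 = 7.063 × 10^-19 J (from frequency = 1.066 PHz, via E = hf).
Ratio = 1.790 × 10^-17 / 7.063 × 10^-19 = 25.3.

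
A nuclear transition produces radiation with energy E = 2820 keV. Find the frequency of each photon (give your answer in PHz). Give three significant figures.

First convert: E = 2820 keV = 4.5181e-13 J.
For a photon f = E/h, so f = 6.819e20 Hz.
Converting to PHz: f = 681900 PHz ≈ 6.82e5 PHz.

6.82e5 PHz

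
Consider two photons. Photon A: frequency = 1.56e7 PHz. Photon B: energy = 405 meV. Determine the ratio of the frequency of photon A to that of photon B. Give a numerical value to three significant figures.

1.59e8

f_A = 1.560e22 Hz (from frequency = 1.56e7 PHz, via f given directly).
f_B = 9.793e13 Hz (from energy = 405 meV, via f = E/h).
Ratio = 1.560e22 / 9.793e13 = 1.59e8.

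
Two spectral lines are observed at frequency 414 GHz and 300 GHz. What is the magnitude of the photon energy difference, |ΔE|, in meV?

Using E = hf: E₁ = 2.743·10^-22 J, E₂ = 1.988·10^-22 J.
|ΔE| = |2.743·10^-22 − 1.988·10^-22| = 7.55·10^-23 J = 0.471 meV.

0.471 meV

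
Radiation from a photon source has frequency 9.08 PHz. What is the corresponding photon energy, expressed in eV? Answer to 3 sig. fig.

37.6 eV

In SI units: f = 9.08 PHz = 9.08e15 Hz.
The photon relation is E = hf, giving E = 6.016e-18 J.
Converting to eV: E = 37.55 eV ≈ 37.6 eV.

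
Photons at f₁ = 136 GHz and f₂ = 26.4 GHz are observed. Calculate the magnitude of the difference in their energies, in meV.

0.453 meV

Using E = hf: E₁ = 9.011 × 10^-23 J, E₂ = 1.749 × 10^-23 J.
|ΔE| = |9.011 × 10^-23 − 1.749 × 10^-23| = 7.26 × 10^-23 J = 0.453 meV.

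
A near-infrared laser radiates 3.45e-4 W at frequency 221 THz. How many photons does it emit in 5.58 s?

Total energy: E_total = P·t = 3.45e-4 × 5.58 = 0.001925 J.
Per-photon energy: E = 1.464e-19 J.
N = E_total / E_photon = 1.31e16.

1.31e16 photons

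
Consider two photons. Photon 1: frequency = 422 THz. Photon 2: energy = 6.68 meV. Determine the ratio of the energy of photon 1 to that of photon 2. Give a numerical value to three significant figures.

E_1 = 2.796 × 10^-19 J (from frequency = 422 THz, via E = hf).
E_2 = 1.070 × 10^-21 J (from energy = 6.68 meV, via E given directly).
Ratio = 2.796 × 10^-19 / 1.070 × 10^-21 = 261.

261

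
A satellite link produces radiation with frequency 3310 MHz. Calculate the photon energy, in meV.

(h = 6.62607015e-34 J·s, 1 eV = 1.602176634e-19 J.)
In SI units: f = 3310 MHz = 3.31e9 Hz.
For a photon E = hf, so E = 2.193e-24 J.
Converting to meV: E = 0.01369 meV ≈ 0.0137 meV.

0.0137 meV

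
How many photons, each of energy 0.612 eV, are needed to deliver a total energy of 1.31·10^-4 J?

1.34·10^15 photons

Per-photon energy: E = 9.805·10^-20 J (from energy = 0.612 eV).
N = E_total / E_photon = 1.31·10^-4 J / 9.805·10^-20 J = 1.34·10^15.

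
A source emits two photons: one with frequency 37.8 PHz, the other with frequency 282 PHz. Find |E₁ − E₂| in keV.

Using E = hf: E₁ = 2.505 × 10^-17 J, E₂ = 1.869 × 10^-16 J.
|ΔE| = |2.505 × 10^-17 − 1.869 × 10^-16| = 1.62 × 10^-16 J = 1.01 keV.

1.01 keV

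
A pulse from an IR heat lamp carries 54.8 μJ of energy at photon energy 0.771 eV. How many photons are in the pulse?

Per-photon energy: E = 1.235·10^-19 J (from energy = 0.771 eV).
N = E_total / E_photon = 5.48·10^-5 J / 1.235·10^-19 J = 4.44·10^14.

4.44·10^14 photons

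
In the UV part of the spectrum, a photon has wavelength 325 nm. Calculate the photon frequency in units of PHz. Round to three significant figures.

0.922 PHz

Convert to SI: λ = 325 nm = 3.25 × 10^-7 m.
For a photon f = c/λ, so f = 9.224 × 10^14 Hz.
Converting to PHz: f = 0.9224 PHz ≈ 0.922 PHz.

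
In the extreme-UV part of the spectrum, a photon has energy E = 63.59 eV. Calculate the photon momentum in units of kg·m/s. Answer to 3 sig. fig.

3.40·10^-26 kg·m/s

First convert: E = 63.59 eV = 1.0188·10^-17 J.
Since p = E/c for a photon, p = 3.398·10^-26 kg·m/s.
So p ≈ 3.40·10^-26 kg·m/s.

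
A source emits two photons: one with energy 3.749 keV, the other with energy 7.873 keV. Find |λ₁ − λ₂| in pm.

173 pm

Using λ = hc/E: λ₁ = 3.3071e-10 m, λ₂ = 1.5748e-10 m.
|Δλ| = |3.3071e-10 − 1.5748e-10| = 1.73e-10 m = 173 pm.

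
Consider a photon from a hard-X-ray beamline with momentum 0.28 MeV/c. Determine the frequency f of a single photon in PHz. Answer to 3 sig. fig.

6.77e4 PHz

Convert to SI: p = 0.28 MeV/c = 1.4964e-22 kg·m/s.
The photon relation is f = pc/h, giving f = 6.770e19 Hz.
Converting to PHz: f = 67700 PHz ≈ 6.77e4 PHz.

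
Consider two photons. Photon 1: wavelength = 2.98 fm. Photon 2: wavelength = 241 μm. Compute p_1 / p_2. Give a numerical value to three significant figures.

8.09e10

p_1 = 2.224e-19 kg·m/s (from wavelength = 2.98 fm, via p = h/λ).
p_2 = 2.749e-30 kg·m/s (from wavelength = 241 μm, via p = h/λ).
Ratio = 2.224e-19 / 2.749e-30 = 8.09e10.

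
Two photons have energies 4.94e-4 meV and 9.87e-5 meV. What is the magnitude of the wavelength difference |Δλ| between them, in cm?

Using λ = hc/E: λ₁ = 2.510 m, λ₂ = 12.56 m.
|Δλ| = |2.510 − 12.56| = 10.1 m = 1010 cm.

1010 cm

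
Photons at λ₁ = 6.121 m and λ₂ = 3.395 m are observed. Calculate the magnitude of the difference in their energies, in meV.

Using E = hc/λ: E₁ = 3.2453 × 10^-26 J, E₂ = 5.8511 × 10^-26 J.
|ΔE| = |3.2453 × 10^-26 − 5.8511 × 10^-26| = 2.61 × 10^-26 J = 1.63 × 10^-4 meV.

1.63 × 10^-4 meV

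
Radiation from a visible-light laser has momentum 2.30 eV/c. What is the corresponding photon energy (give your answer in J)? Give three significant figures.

Take c = 2.99792458e8 m/s, 1 eV = 1.602176634e-19 J.
In SI units: p = 2.30 eV/c = 1.2292e-27 kg·m/s.
For a photon E = pc, so E = 3.685e-19 J.
So E ≈ 3.69e-19 J.

3.69e-19 J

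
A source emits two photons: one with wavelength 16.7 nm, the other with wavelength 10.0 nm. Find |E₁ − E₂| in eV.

49.7 eV

Using E = hc/λ: E₁ = 1.189e-17 J, E₂ = 1.986e-17 J.
|ΔE| = |1.189e-17 − 1.986e-17| = 7.97e-18 J = 49.7 eV.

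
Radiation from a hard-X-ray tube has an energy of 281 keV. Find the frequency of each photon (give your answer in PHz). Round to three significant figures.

6.79e4 PHz

(h = 6.62607015e-34 J·s, 1 eV = 1.602176634e-19 J.)
Convert to SI: E = 281 keV = 4.5021e-14 J.
The photon relation is f = E/h, giving f = 6.795e19 Hz.
Converting to PHz: f = 67950 PHz ≈ 6.79e4 PHz.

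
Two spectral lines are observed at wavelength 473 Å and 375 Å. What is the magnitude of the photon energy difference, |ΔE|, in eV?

Using E = hc/λ: E₁ = 4.200e-18 J, E₂ = 5.297e-18 J.
|ΔE| = |4.200e-18 − 5.297e-18| = 1.10e-18 J = 6.85 eV.

6.85 eV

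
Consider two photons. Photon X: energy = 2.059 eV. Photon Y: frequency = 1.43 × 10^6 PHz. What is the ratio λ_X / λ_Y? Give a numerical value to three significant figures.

λ_X = 6.022 × 10^-7 m (from energy = 2.059 eV, via λ = hc/E).
λ_Y = 2.096 × 10^-13 m (from frequency = 1.43 × 10^6 PHz, via λ = c/f).
Ratio = 6.022 × 10^-7 / 2.096 × 10^-13 = 2.87 × 10^6.

2.87 × 10^6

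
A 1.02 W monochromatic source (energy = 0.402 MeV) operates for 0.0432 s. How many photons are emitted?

Total energy: E_total = P·t = 1.02 × 0.0432 = 0.04406 J.
Per-photon energy: E = 6.441 × 10^-14 J.
N = E_total / E_photon = 6.84 × 10^11.

6.84 × 10^11 photons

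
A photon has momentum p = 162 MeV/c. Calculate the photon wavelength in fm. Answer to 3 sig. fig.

7.65 fm

(h = 6.62607015e-34 J·s, c = 2.99792458e8 m/s, 1 eV = 1.602176634e-19 J.)
In SI units: p = 162 MeV/c = 8.6577e-20 kg·m/s.
Since λ = h/p for a photon, λ = 7.653e-15 m.
Converting to fm: λ = 7.653 fm ≈ 7.65 fm.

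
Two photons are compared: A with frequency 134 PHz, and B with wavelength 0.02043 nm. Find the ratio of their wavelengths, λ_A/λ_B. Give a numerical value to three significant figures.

λ_A = 2.237e-9 m (from frequency = 134 PHz, via λ = c/f).
λ_B = 2.043e-11 m (from wavelength = 0.02043 nm, via λ given directly).
Ratio = 2.237e-9 / 2.043e-11 = 110.

110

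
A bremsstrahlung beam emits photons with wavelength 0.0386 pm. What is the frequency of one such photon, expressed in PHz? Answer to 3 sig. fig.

7.77e6 PHz

In SI units: λ = 0.0386 pm = 3.86e-14 m.
Apply f = c/λ: f = 7.767e21 Hz.
Converting to PHz: f = 7.767e6 PHz ≈ 7.77e6 PHz.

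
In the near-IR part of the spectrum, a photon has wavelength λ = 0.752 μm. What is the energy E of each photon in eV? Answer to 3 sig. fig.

1.65 eV

(h = 6.62607015e-34 J·s, c = 2.99792458e8 m/s, 1 eV = 1.602176634e-19 J.)
First convert: λ = 0.752 μm = 7.52e-7 m.
Since E = hc/λ for a photon, E = 2.642e-19 J.
Converting to eV: E = 1.649 eV ≈ 1.65 eV.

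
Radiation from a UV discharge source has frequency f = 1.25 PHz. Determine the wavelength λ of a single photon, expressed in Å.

Take c = 2.99792458 × 10^8 m/s.
First convert: f = 1.25 PHz = 1.25 × 10^15 Hz.
Since λ = c/f for a photon, λ = 2.398 × 10^-7 m.
Converting to Å: λ = 2398 Å ≈ 2400 Å.

2400 Å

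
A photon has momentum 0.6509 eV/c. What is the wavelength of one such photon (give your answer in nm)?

1900 nm

Convert to SI: p = 0.6509 eV/c = 3.4786·10^-28 kg·m/s.
The photon relation is λ = h/p, giving λ = 1.905·10^-6 m.
Converting to nm: λ = 1905 nm ≈ 1900 nm.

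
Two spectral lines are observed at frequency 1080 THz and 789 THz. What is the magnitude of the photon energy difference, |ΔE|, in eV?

Using E = hf: E₁ = 7.156e-19 J, E₂ = 5.228e-19 J.
|ΔE| = |7.156e-19 − 5.228e-19| = 1.93e-19 J = 1.20 eV.

1.20 eV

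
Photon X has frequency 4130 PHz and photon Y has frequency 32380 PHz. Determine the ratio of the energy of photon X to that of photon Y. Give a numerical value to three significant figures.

E_X = 2.737 × 10^-15 J (from frequency = 4130 PHz, via E = hf).
E_Y = 2.146 × 10^-14 J (from frequency = 32380 PHz, via E = hf).
Ratio = 2.737 × 10^-15 / 2.146 × 10^-14 = 0.128.

0.128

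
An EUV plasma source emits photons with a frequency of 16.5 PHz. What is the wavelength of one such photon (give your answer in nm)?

Convert to SI: f = 16.5 PHz = 1.65e16 Hz.
Since λ = c/f for a photon, λ = 1.817e-8 m.
Converting to nm: λ = 18.17 nm ≈ 18.2 nm.

18.2 nm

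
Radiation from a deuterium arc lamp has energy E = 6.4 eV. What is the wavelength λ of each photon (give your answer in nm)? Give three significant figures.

Convert to SI: E = 6.4 eV = 1.0254e-18 J.
For a photon λ = hc/E, so λ = 1.937e-7 m.
Converting to nm: λ = 193.7 nm ≈ 194 nm.

194 nm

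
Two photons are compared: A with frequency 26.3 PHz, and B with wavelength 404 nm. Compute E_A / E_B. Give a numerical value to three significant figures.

E_A = 1.743e-17 J (from frequency = 26.3 PHz, via E = hf).
E_B = 4.917e-19 J (from wavelength = 404 nm, via E = hc/λ).
Ratio = 1.743e-17 / 4.917e-19 = 35.4.

35.4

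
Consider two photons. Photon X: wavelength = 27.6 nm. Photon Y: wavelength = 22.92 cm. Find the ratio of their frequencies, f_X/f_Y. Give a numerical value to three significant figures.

f_X = 1.086e16 Hz (from wavelength = 27.6 nm, via f = c/λ).
f_Y = 1.308e9 Hz (from wavelength = 22.92 cm, via f = c/λ).
Ratio = 1.086e16 / 1.308e9 = 8.30e6.

8.30e6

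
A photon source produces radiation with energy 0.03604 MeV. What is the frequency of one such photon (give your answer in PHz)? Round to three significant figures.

8710 PHz

Use h = 6.62607015e-34 J·s, 1 eV = 1.602176634e-19 J.
Convert to SI: E = 0.03604 MeV = 5.7742e-15 J.
The photon relation is f = E/h, giving f = 8.714e18 Hz.
Converting to PHz: f = 8714 PHz ≈ 8710 PHz.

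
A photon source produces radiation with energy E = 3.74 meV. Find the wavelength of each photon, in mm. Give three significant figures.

0.332 mm

Convert to SI: E = 3.74 meV = 5.9921 × 10^-22 J.
Apply λ = hc/E: λ = 3.315 × 10^-4 m.
Converting to mm: λ = 0.3315 mm ≈ 0.332 mm.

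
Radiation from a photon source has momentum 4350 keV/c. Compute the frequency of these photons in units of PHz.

Use h = 6.62607015 × 10^-34 J·s, c = 2.99792458 × 10^8 m/s, 1 eV = 1.602176634 × 10^-19 J.
In SI units: p = 4350 keV/c = 2.3248 × 10^-21 kg·m/s.
Since f = pc/h for a photon, f = 1.052 × 10^21 Hz.
Converting to PHz: f = 1.052 × 10^6 PHz ≈ 1.05 × 10^6 PHz.

1.05 × 10^6 PHz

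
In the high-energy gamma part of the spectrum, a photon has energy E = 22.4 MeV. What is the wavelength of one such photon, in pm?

In SI units: E = 22.4 MeV = 3.5889 × 10^-12 J.
For a photon λ = hc/E, so λ = 5.535 × 10^-14 m.
Converting to pm: λ = 0.05535 pm ≈ 0.0554 pm.

0.0554 pm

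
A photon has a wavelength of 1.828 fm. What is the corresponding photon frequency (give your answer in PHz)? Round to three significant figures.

1.64 × 10^8 PHz

Convert to SI: λ = 1.828 fm = 1.828 × 10^-15 m.
Apply f = c/λ: f = 1.640 × 10^23 Hz.
Converting to PHz: f = 1.640 × 10^8 PHz ≈ 1.64 × 10^8 PHz.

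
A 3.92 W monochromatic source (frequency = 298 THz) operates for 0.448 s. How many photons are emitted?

Total energy: E_total = P·t = 3.92 × 0.448 = 1.756 J.
Per-photon energy: E = 1.975e-19 J.
N = E_total / E_photon = 8.89e18.

8.89e18 photons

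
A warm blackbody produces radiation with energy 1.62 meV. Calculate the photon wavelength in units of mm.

0.765 mm

(h = 6.62607015e-34 J·s, c = 2.99792458e8 m/s, 1 eV = 1.602176634e-19 J.)
In SI units: E = 1.62 meV = 2.5955e-22 J.
Since λ = hc/E for a photon, λ = 7.653e-4 m.
Converting to mm: λ = 0.7653 mm ≈ 0.765 mm.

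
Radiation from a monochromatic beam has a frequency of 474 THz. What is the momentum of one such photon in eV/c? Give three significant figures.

(h = 6.62607015 × 10^-34 J·s, c = 2.99792458 × 10^8 m/s, 1 eV = 1.602176634 × 10^-19 J.)
In SI units: f = 474 THz = 4.74 × 10^14 Hz.
Apply p = hf/c: p = 1.048 × 10^-27 kg·m/s.
Converting to eV/c: p = 1.960 eV/c ≈ 1.96 eV/c.

1.96 eV/c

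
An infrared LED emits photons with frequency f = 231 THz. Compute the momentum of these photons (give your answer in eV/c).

0.955 eV/c

First convert: f = 231 THz = 2.31e14 Hz.
For a photon p = hf/c, so p = 5.106e-28 kg·m/s.
Converting to eV/c: p = 0.9553 eV/c ≈ 0.955 eV/c.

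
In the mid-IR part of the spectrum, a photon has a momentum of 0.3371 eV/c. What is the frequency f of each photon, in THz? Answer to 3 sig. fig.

Take h = 6.62607015e-34 J·s, c = 2.99792458e8 m/s, 1 eV = 1.602176634e-19 J.
First convert: p = 0.3371 eV/c = 1.8016e-28 kg·m/s.
Since f = pc/h for a photon, f = 8.151e13 Hz.
Converting to THz: f = 81.51 THz ≈ 81.5 THz.

81.5 THz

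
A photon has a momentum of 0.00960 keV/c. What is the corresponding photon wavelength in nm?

129 nm

Use h = 6.62607015e-34 J·s, c = 2.99792458e8 m/s, 1 eV = 1.602176634e-19 J.
In SI units: p = 0.00960 keV/c = 5.1305e-27 kg·m/s.
The photon relation is λ = h/p, giving λ = 1.292e-7 m.
Converting to nm: λ = 129.2 nm ≈ 129 nm.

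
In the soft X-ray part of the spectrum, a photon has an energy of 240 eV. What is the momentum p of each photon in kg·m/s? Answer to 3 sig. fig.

(c = 2.99792458 × 10^8 m/s, 1 eV = 1.602176634 × 10^-19 J.)
First convert: E = 240 eV = 3.8452 × 10^-17 J.
For a photon p = E/c, so p = 1.283 × 10^-25 kg·m/s.
So p ≈ 1.28 × 10^-25 kg·m/s.

1.28 × 10^-25 kg·m/s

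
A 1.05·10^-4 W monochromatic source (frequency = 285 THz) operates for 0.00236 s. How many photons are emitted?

1.31·10^12 photons

Total energy: E_total = P·t = 1.05·10^-4 × 0.00236 = 2.478·10^-7 J.
Per-photon energy: E = 1.888·10^-19 J.
N = E_total / E_photon = 1.31·10^12.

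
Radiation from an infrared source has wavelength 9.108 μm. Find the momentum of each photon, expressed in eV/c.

0.136 eV/c

First convert: λ = 9.108 μm = 9.108 × 10^-6 m.
Since p = h/λ for a photon, p = 7.275 × 10^-29 kg·m/s.
Converting to eV/c: p = 0.1361 eV/c ≈ 0.136 eV/c.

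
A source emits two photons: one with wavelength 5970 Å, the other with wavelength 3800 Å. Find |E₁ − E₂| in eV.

Using E = hc/λ: E₁ = 3.327·10^-19 J, E₂ = 5.227·10^-19 J.
|ΔE| = |3.327·10^-19 − 5.227·10^-19| = 1.90·10^-19 J = 1.19 eV.

1.19 eV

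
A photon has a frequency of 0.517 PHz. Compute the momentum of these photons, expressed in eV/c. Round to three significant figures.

Take h = 6.62607015 × 10^-34 J·s, c = 2.99792458 × 10^8 m/s, 1 eV = 1.602176634 × 10^-19 J.
Convert to SI: f = 0.517 PHz = 5.17 × 10^14 Hz.
Apply p = hf/c: p = 1.143 × 10^-27 kg·m/s.
Converting to eV/c: p = 2.138 eV/c ≈ 2.14 eV/c.

2.14 eV/c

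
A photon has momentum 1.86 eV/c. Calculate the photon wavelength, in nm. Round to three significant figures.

667 nm

Take h = 6.62607015e-34 J·s, c = 2.99792458e8 m/s, 1 eV = 1.602176634e-19 J.
In SI units: p = 1.86 eV/c = 9.9404e-28 kg·m/s.
Apply λ = h/p: λ = 6.666e-7 m.
Converting to nm: λ = 666.6 nm ≈ 667 nm.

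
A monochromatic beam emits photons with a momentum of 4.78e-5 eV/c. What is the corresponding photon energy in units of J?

7.66e-24 J

Use c = 2.99792458e8 m/s, 1 eV = 1.602176634e-19 J.
In SI units: p = 4.78e-5 eV/c = 2.5546e-32 kg·m/s.
The photon relation is E = pc, giving E = 7.658e-24 J.
So E ≈ 7.66e-24 J.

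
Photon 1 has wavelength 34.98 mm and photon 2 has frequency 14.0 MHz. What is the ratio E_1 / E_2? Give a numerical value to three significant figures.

E_1 = 5.679e-24 J (from wavelength = 34.98 mm, via E = hc/λ).
E_2 = 9.276e-27 J (from frequency = 14.0 MHz, via E = hf).
Ratio = 5.679e-24 / 9.276e-27 = 612.

612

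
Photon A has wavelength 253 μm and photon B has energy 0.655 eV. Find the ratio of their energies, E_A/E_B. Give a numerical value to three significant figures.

E_A = 7.852e-22 J (from wavelength = 253 μm, via E = hc/λ).
E_B = 1.049e-19 J (from energy = 0.655 eV, via E given directly).
Ratio = 7.852e-22 / 1.049e-19 = 7.48e-3.

7.48e-3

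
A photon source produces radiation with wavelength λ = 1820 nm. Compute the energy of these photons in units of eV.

In SI units: λ = 1820 nm = 1.82e-6 m.
Apply E = hc/λ: E = 1.091e-19 J.
Converting to eV: E = 0.6812 eV ≈ 0.681 eV.

0.681 eV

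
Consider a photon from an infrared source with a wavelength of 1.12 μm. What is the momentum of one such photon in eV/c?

Convert to SI: λ = 1.12 μm = 1.12e-6 m.
Since p = h/λ for a photon, p = 5.916e-28 kg·m/s.
Converting to eV/c: p = 1.107 eV/c ≈ 1.11 eV/c.

1.11 eV/c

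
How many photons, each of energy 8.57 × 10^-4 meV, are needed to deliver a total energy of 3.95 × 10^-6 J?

Per-photon energy: E = 1.373 × 10^-25 J (from energy = 8.57 × 10^-4 meV).
N = E_total / E_photon = 3.95 × 10^-6 J / 1.373 × 10^-25 J = 2.88 × 10^19.

2.88 × 10^19 photons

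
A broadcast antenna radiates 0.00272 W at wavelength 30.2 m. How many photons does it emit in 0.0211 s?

Total energy: E_total = P·t = 0.00272 × 0.0211 = 5.739e-5 J.
Per-photon energy: E = 6.578e-27 J.
N = E_total / E_photon = 8.73e21.

8.73e21 photons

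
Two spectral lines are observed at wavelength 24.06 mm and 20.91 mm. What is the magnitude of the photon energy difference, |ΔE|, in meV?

7.76e-3 meV

Using E = hc/λ: E₁ = 8.2562e-24 J, E₂ = 9.5000e-24 J.
|ΔE| = |8.2562e-24 − 9.5000e-24| = 1.24e-24 J = 7.76e-3 meV.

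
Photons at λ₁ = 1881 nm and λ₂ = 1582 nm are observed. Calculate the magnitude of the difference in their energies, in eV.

0.125 eV

Using E = hc/λ: E₁ = 1.0561e-19 J, E₂ = 1.2557e-19 J.
|ΔE| = |1.0561e-19 − 1.2557e-19| = 2.00e-20 J = 0.125 eV.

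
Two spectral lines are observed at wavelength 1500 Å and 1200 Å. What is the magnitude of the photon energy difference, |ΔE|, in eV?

2.07 eV

Using E = hc/λ: E₁ = 1.324e-18 J, E₂ = 1.655e-18 J.
|ΔE| = |1.324e-18 − 1.655e-18| = 3.31e-19 J = 2.07 eV.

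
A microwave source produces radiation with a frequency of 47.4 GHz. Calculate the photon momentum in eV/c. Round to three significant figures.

Take h = 6.62607015e-34 J·s, c = 2.99792458e8 m/s, 1 eV = 1.602176634e-19 J.
Convert to SI: f = 47.4 GHz = 4.74e10 Hz.
The photon relation is p = hf/c, giving p = 1.048e-31 kg·m/s.
Converting to eV/c: p = 1.960e-4 eV/c ≈ 1.96e-4 eV/c.

1.96e-4 eV/c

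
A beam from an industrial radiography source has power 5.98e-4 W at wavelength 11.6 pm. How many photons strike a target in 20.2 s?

7.05e11 photons

Total energy: E_total = P·t = 5.98e-4 × 20.2 = 0.01208 J.
Per-photon energy: E = 1.712e-14 J.
N = E_total / E_photon = 7.05e11.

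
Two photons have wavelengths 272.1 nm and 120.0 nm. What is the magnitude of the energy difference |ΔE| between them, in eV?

Using E = hc/λ: E₁ = 7.3004 × 10^-19 J, E₂ = 1.6554 × 10^-18 J.
|ΔE| = |7.3004 × 10^-19 − 1.6554 × 10^-18| = 9.25 × 10^-19 J = 5.78 eV.

5.78 eV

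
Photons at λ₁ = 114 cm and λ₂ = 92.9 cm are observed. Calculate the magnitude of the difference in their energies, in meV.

Using E = hc/λ: E₁ = 1.742e-25 J, E₂ = 2.138e-25 J.
|ΔE| = |1.742e-25 − 2.138e-25| = 3.96e-26 J = 2.47e-4 meV.

2.47e-4 meV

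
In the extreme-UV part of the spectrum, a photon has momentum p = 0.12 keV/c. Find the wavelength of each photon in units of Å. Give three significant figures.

Use h = 6.62607015e-34 J·s, c = 2.99792458e8 m/s, 1 eV = 1.602176634e-19 J.
Convert to SI: p = 0.12 keV/c = 6.4131e-26 kg·m/s.
Since λ = h/p for a photon, λ = 1.033e-8 m.
Converting to Å: λ = 103.3 Å ≈ 103 Å.

103 Å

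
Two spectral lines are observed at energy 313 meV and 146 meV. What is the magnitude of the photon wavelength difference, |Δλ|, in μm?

Using λ = hc/E: λ₁ = 3.961e-6 m, λ₂ = 8.492e-6 m.
|Δλ| = |3.961e-6 − 8.492e-6| = 4.53e-6 m = 4.53 μm.

4.53 μm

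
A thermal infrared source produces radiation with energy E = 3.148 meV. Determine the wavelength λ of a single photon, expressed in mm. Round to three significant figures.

Convert to SI: E = 3.148 meV = 5.0437e-22 J.
The photon relation is λ = hc/E, giving λ = 3.939e-4 m.
Converting to mm: λ = 0.3939 mm ≈ 0.394 mm.

0.394 mm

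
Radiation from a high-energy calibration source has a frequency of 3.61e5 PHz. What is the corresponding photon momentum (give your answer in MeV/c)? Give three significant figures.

Take h = 6.62607015e-34 J·s, c = 2.99792458e8 m/s, 1 eV = 1.602176634e-19 J.
In SI units: f = 3.61e5 PHz = 3.61e20 Hz.
The photon relation is p = hf/c, giving p = 7.979e-22 kg·m/s.
Converting to MeV/c: p = 1.493 MeV/c ≈ 1.49 MeV/c.

1.49 MeV/c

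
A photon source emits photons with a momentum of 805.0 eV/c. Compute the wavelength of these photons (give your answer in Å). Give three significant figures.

In SI units: p = 805.0 eV/c = 4.3022 × 10^-25 kg·m/s.
Since λ = h/p for a photon, λ = 1.540 × 10^-9 m.
Converting to Å: λ = 15.40 Å ≈ 15.4 Å.

15.4 Å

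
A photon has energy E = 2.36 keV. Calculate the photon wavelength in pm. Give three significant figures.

525 pm

First convert: E = 2.36 keV = 3.7811e-16 J.
For a photon λ = hc/E, so λ = 5.254e-10 m.
Converting to pm: λ = 525.4 pm ≈ 525 pm.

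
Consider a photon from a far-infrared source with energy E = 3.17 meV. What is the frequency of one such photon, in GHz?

767 GHz

In SI units: E = 3.17 meV = 5.0789 × 10^-22 J.
Since f = E/h for a photon, f = 7.665 × 10^11 Hz.
Converting to GHz: f = 766.5 GHz ≈ 767 GHz.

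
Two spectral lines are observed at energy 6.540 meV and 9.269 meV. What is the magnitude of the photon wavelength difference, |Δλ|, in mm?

0.0558 mm

Using λ = hc/E: λ₁ = 1.8958e-4 m, λ₂ = 1.3376e-4 m.
|Δλ| = |1.8958e-4 − 1.3376e-4| = 5.58e-5 m = 0.0558 mm.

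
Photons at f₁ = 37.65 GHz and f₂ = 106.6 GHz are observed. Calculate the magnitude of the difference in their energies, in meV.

Using E = hf: E₁ = 2.4947 × 10^-23 J, E₂ = 7.0634 × 10^-23 J.
|ΔE| = |2.4947 × 10^-23 − 7.0634 × 10^-23| = 4.57 × 10^-23 J = 0.285 meV.

0.285 meV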